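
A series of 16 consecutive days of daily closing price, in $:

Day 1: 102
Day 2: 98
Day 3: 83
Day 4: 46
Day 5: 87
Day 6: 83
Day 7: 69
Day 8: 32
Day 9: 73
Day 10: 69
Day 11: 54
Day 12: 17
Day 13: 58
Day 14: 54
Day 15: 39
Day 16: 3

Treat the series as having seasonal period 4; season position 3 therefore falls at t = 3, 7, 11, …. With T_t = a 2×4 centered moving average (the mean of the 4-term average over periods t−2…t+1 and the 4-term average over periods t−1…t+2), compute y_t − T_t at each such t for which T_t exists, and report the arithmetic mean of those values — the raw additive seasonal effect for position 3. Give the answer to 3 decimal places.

2.750

Season position 3 occurs at t = 3, 7, 11 (where T_t is defined).
t=3: T_3 = 80.37500; y_3 − T_3 = 83 − 80.37500 = 2.62500
t=7: T_7 = 66.00000; y_7 − T_7 = 69 − 66.00000 = 3.00000
t=11: T_11 = 51.37500; y_11 − T_11 = 54 − 51.37500 = 2.62500
Mean deviation: (2.62500 + 3.00000 + 2.62500) / 3 = 2.750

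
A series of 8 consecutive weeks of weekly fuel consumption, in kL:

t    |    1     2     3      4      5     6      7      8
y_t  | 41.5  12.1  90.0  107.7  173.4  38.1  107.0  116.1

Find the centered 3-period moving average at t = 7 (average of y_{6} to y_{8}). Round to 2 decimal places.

Sum of periods 6–8: 38.1 + 107.0 + 116.1 = 261.2
Divide by 3: 261.2 / 3 = 87.07

87.07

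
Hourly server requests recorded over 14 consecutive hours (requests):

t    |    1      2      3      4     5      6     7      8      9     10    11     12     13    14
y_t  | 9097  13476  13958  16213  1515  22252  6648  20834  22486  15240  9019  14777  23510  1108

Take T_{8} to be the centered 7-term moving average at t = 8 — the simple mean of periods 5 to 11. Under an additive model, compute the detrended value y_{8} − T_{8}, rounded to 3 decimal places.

Trend T_8 = (1515 + 22252 + 6648 + 20834 + 22486 + 15240 + 9019) / 7 = 97994/7 = 13999.14286
Detrended value: 20834 − 13999.14286 = 6834.857

6834.857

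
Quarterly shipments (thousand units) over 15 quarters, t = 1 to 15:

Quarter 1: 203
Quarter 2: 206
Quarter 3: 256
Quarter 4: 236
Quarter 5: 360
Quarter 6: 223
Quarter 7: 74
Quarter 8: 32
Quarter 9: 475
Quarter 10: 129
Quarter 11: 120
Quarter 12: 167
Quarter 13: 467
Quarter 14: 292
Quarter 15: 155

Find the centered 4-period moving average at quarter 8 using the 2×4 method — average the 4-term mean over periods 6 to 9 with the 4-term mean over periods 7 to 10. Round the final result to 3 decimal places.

Sum over 6–9: 223 + 74 + 32 + 475 = 804
Sum over 7–10: 74 + 32 + 475 + 129 = 710
CMA at t=8 = (804 + 710) / (2·4) = 1514 / 8 = 189.250

189.250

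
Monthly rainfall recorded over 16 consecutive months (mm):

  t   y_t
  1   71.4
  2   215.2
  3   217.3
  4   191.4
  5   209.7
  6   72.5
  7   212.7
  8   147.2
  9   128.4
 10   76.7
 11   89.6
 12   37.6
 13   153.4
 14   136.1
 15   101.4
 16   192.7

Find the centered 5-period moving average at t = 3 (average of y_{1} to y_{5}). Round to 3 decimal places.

181.000

Sum of periods 1–5: 71.4 + 215.2 + 217.3 + 191.4 + 209.7 = 905.0
Divide by 5: 905.0 / 5 = 181.000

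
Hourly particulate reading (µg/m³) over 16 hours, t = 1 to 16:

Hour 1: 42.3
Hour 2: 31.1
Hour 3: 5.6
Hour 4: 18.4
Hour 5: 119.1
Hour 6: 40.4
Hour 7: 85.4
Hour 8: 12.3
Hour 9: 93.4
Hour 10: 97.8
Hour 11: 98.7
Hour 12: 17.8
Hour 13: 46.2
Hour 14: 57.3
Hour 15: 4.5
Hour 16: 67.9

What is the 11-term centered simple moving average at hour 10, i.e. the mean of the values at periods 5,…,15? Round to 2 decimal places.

Sum of periods 5–15: 119.1 + 40.4 + 85.4 + 12.3 + 93.4 + 97.8 + 98.7 + 17.8 + 46.2 + 57.3 + 4.5 = 672.9
Divide by 11: 672.9 / 11 = 61.17

61.17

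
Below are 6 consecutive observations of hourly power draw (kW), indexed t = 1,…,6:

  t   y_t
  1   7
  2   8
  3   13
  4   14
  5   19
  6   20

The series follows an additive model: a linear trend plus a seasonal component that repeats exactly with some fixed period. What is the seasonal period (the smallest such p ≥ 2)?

First differences y_{t+1} − y_t: 1, 5, 1, 5, 1, …
The difference pattern repeats every 2 terms and not for any smaller step, so p = 2.

2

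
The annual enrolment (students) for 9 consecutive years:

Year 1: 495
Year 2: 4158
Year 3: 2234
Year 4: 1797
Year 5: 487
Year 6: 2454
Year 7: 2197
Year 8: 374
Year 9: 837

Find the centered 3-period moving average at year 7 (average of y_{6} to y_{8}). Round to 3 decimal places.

1675.000

Sum of periods 6–8: 2454 + 2197 + 374 = 5025
Divide by 3: 5025 / 3 = 1675.000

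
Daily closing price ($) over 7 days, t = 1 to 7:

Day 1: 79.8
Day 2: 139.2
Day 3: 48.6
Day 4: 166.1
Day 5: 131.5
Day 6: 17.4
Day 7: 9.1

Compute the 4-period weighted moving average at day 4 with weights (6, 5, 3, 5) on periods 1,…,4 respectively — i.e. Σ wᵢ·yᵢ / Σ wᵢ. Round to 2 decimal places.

113.22

Weighted sum: 6·79.8 + 5·139.2 + 3·48.6 + 5·166.1 = 478.8 + 696.0 + 145.8 + 830.5 = 2151.1
Weight total: 6 + 5 + 3 + 5 = 19
WMA = 2151.1 / 19 = 113.22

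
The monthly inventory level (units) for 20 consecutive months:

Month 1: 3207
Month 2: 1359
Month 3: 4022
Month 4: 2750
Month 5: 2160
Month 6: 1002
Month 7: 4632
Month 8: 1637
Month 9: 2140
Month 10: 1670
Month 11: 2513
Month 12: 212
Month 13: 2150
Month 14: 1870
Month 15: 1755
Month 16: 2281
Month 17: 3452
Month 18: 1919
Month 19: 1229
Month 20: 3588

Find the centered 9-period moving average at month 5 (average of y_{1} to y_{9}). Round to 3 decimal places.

Sum of periods 1–9: 3207 + 1359 + 4022 + 2750 + 2160 + 1002 + 4632 + 1637 + 2140 = 22909
Divide by 9: 22909 / 9 = 2545.444

2545.444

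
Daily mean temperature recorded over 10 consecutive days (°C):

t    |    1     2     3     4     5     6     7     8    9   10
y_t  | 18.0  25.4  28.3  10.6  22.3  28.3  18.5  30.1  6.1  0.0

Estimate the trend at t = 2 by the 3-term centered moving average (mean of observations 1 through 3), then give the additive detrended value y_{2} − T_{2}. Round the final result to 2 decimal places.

1.50

Trend T_2 = (18.0 + 25.4 + 28.3) / 3 = 71.7/3 = 23.9000
Detrended value: 25.4 − 23.9000 = 1.50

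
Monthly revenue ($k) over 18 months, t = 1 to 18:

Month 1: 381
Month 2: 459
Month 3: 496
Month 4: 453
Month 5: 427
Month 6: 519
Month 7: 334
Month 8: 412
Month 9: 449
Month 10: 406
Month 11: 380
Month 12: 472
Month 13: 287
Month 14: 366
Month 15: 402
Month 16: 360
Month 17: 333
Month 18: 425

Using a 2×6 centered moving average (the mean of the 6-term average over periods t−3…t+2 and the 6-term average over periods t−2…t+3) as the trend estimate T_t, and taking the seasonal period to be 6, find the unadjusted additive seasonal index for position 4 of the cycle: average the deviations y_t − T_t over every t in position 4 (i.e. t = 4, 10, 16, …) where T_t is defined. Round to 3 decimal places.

Season position 4 occurs at t = 4, 10 (where T_t is defined).
t=4: T_4 = 451.91667; y_4 − T_4 = 453 − 451.91667 = 1.08333
t=10: T_10 = 404.91667; y_10 − T_10 = 406 − 404.91667 = 1.08333
Mean deviation: (1.08333 + 1.08333) / 2 = 1.083

1.083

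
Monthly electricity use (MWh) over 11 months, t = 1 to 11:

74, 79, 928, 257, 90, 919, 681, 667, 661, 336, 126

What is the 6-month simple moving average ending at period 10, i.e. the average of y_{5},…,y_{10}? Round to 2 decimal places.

559.00

Sum of periods 5–10: 90 + 919 + 681 + 667 + 661 + 336 = 3354
Divide by 6: 3354 / 6 = 559.00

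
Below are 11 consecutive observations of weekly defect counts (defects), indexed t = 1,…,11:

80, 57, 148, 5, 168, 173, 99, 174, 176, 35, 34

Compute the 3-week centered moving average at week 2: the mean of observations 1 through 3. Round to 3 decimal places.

Sum of periods 1–3: 80 + 57 + 148 = 285
Divide by 3: 285 / 3 = 95.000

95.000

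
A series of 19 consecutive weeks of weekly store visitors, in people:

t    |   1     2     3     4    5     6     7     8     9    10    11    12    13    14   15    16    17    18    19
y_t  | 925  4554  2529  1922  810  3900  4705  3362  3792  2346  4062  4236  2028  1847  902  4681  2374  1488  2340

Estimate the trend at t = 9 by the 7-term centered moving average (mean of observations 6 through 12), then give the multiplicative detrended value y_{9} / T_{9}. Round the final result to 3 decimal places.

1.005

Trend T_9 = (3900 + 4705 + 3362 + 3792 + 2346 + 4062 + 4236) / 7 = 26403/7 = 3771.85714
Ratio to trend: 3792 / 3771.85714 = 1.005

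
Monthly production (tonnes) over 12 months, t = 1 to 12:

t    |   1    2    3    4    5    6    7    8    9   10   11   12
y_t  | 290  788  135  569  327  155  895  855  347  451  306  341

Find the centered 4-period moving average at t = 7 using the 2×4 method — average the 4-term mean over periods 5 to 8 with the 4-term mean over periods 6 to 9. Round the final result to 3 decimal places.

Sum over 5–8: 327 + 155 + 895 + 855 = 2232
Sum over 6–9: 155 + 895 + 855 + 347 = 2252
CMA at t=7 = (2232 + 2252) / (2·4) = 4484 / 8 = 560.500

560.500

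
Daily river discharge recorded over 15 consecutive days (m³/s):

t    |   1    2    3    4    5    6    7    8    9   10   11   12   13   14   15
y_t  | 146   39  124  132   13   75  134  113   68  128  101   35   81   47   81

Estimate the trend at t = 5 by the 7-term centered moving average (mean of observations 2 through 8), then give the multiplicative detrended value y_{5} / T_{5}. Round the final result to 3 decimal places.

0.144

Trend T_5 = (39 + 124 + 132 + 13 + 75 + 134 + 113) / 7 = 630/7 = 90.00000
Ratio to trend: 13 / 90.00000 = 0.144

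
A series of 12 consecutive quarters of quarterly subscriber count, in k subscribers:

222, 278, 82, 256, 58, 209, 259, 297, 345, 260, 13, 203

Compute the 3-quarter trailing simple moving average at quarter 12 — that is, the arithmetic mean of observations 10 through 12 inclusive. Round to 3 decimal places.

158.667

Sum of periods 10–12: 260 + 13 + 203 = 476
Divide by 3: 476 / 3 = 158.667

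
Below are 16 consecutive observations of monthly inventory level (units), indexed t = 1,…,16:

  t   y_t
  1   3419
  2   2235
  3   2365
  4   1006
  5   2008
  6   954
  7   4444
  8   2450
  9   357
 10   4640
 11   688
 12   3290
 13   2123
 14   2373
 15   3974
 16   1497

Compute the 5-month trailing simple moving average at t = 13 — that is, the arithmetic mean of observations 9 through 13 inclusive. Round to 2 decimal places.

2219.60

Sum of periods 9–13: 357 + 4640 + 688 + 3290 + 2123 = 11098
Divide by 5: 11098 / 5 = 2219.60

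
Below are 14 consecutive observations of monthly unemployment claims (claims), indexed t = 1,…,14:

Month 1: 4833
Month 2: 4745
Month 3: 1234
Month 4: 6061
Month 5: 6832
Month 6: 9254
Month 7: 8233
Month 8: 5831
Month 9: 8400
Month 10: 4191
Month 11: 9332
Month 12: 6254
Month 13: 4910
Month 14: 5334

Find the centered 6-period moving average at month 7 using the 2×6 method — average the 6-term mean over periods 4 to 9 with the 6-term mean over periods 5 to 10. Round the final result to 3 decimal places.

Sum over 4–9: 6061 + 6832 + 9254 + 8233 + 5831 + 8400 = 44611
Sum over 5–10: 6832 + 9254 + 8233 + 5831 + 8400 + 4191 = 42741
CMA at t=7 = (44611 + 42741) / (2·6) = 87352 / 12 = 7279.333

7279.333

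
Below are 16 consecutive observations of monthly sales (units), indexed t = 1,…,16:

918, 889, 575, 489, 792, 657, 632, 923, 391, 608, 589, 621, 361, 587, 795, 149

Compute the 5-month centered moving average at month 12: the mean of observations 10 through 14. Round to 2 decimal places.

553.20

Sum of periods 10–14: 608 + 589 + 621 + 361 + 587 = 2766
Divide by 5: 2766 / 5 = 553.20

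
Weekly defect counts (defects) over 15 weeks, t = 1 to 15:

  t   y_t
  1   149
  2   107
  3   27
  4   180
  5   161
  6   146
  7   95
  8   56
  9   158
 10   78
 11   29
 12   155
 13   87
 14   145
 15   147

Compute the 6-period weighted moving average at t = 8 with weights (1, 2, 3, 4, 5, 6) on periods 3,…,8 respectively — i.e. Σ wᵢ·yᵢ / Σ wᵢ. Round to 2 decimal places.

107.86

Weighted sum: 1·27 + 2·180 + 3·161 + 4·146 + 5·95 + 6·56 = 27 + 360 + 483 + 584 + 475 + 336 = 2265
Weight total: 1 + 2 + 3 + 4 + 5 + 6 = 21
WMA = 2265 / 21 = 107.86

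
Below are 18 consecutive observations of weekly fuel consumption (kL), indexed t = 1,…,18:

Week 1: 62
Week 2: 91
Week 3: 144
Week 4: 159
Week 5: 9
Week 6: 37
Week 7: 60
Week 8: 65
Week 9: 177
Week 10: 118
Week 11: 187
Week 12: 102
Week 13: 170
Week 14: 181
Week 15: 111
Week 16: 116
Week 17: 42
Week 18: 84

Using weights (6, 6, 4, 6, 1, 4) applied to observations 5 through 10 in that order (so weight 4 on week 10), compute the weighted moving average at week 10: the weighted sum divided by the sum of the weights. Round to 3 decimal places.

57.593

Weighted sum: 6·9 + 6·37 + 4·60 + 6·65 + 1·177 + 4·118 = 54 + 222 + 240 + 390 + 177 + 472 = 1555
Weight total: 6 + 6 + 4 + 6 + 1 + 4 = 27
WMA = 1555 / 27 = 57.593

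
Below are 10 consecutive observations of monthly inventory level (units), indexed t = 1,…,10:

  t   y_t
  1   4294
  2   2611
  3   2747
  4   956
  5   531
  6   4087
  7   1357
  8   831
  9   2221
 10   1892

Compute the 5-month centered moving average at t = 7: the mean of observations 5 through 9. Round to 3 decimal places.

1805.400

Sum of periods 5–9: 531 + 4087 + 1357 + 831 + 2221 = 9027
Divide by 5: 9027 / 5 = 1805.400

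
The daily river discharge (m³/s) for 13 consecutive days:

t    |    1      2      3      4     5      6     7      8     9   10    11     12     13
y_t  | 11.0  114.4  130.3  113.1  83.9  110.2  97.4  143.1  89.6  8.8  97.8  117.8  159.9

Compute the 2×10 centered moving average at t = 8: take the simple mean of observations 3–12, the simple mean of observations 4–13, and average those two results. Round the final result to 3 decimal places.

Sum over 3–12: 130.3 + 113.1 + 83.9 + 110.2 + 97.4 + 143.1 + 89.6 + 8.8 + 97.8 + 117.8 = 992.0
Sum over 4–13: 113.1 + 83.9 + 110.2 + 97.4 + 143.1 + 89.6 + 8.8 + 97.8 + 117.8 + 159.9 = 1021.6
CMA at t=8 = (992.0 + 1021.6) / (2·10) = 2013.6 / 20 = 100.680

100.680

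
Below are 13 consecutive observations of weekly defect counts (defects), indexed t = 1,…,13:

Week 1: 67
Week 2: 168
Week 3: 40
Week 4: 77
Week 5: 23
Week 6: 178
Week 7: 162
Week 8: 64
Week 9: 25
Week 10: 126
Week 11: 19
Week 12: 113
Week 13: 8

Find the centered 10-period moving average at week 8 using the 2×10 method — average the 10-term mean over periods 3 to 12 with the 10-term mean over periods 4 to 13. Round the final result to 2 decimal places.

Sum over 3–12: 40 + 77 + 23 + 178 + 162 + 64 + 25 + 126 + 19 + 113 = 827
Sum over 4–13: 77 + 23 + 178 + 162 + 64 + 25 + 126 + 19 + 113 + 8 = 795
CMA at t=8 = (827 + 795) / (2·10) = 1622 / 20 = 81.10

81.10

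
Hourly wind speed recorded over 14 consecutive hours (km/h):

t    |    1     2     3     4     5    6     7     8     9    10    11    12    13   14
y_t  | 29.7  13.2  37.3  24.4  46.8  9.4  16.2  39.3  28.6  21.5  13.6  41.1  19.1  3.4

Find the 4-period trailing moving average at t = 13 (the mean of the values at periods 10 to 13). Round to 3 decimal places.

Sum of periods 10–13: 21.5 + 13.6 + 41.1 + 19.1 = 95.3
Divide by 4: 95.3 / 4 = 23.825

23.825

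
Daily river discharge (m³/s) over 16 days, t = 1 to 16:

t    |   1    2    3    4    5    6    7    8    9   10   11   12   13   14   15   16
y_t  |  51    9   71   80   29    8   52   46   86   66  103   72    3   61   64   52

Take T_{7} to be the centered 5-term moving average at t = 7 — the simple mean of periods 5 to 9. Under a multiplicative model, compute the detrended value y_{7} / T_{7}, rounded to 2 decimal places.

Trend T_7 = (29 + 8 + 52 + 46 + 86) / 5 = 221/5 = 44.2000
Ratio to trend: 52 / 44.2000 = 1.18

1.18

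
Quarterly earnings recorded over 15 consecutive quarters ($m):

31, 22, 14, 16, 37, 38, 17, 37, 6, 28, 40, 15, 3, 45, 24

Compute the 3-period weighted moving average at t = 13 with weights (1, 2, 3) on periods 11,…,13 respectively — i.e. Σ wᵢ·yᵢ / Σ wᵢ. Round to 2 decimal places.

13.17

Weighted sum: 1·40 + 2·15 + 3·3 = 40 + 30 + 9 = 79
Weight total: 1 + 2 + 3 = 6
WMA = 79 / 6 = 13.17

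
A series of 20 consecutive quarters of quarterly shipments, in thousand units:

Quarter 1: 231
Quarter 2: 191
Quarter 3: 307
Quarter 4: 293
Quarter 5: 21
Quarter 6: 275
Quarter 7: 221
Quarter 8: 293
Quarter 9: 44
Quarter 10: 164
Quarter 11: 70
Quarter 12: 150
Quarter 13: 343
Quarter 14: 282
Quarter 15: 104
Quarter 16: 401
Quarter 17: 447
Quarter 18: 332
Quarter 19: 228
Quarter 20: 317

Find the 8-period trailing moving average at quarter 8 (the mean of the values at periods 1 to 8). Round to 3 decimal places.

229.000

Sum of periods 1–8: 231 + 191 + 307 + 293 + 21 + 275 + 221 + 293 = 1832
Divide by 8: 1832 / 8 = 229.000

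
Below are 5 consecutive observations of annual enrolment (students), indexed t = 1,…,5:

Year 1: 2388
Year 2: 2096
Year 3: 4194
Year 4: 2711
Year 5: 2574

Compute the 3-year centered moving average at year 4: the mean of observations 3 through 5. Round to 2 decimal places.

3159.67

Sum of periods 3–5: 4194 + 2711 + 2574 = 9479
Divide by 3: 9479 / 3 = 3159.67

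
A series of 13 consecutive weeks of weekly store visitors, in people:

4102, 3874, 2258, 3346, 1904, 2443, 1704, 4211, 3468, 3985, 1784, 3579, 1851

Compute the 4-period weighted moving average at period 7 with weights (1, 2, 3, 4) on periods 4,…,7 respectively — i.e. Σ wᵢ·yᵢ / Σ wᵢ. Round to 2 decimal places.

2129.90

Weighted sum: 1·3346 + 2·1904 + 3·2443 + 4·1704 = 3346 + 3808 + 7329 + 6816 = 21299
Weight total: 1 + 2 + 3 + 4 = 10
WMA = 21299 / 10 = 2129.90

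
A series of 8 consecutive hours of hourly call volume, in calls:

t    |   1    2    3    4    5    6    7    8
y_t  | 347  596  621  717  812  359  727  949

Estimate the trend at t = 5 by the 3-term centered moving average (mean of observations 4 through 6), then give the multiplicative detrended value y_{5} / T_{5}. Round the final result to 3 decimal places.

Trend T_5 = (717 + 812 + 359) / 3 = 1888/3 = 629.33333
Ratio to trend: 812 / 629.33333 = 1.290

1.290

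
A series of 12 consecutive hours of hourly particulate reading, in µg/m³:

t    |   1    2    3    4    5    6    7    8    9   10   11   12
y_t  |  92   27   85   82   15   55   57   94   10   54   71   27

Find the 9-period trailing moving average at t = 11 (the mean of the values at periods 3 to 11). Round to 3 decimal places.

Sum of periods 3–11: 85 + 82 + 15 + 55 + 57 + 94 + 10 + 54 + 71 = 523
Divide by 9: 523 / 9 = 58.111

58.111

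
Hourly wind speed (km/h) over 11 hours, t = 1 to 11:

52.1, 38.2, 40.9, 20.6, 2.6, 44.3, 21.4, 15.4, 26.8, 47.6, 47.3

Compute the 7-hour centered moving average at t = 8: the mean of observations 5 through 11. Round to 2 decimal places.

29.34

Sum of periods 5–11: 2.6 + 44.3 + 21.4 + 15.4 + 26.8 + 47.6 + 47.3 = 205.4
Divide by 7: 205.4 / 7 = 29.34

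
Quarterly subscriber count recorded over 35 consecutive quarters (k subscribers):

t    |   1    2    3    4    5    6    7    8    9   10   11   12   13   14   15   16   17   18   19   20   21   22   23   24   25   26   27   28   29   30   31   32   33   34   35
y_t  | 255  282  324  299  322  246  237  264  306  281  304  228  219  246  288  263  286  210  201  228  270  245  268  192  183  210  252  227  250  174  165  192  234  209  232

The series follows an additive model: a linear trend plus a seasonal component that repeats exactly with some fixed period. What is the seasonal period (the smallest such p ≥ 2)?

First differences y_{t+1} − y_t: 27, 42, -25, 23, -76, -9, 27, 42, -25, 23, -76, -9, 27, 42, …
The difference pattern repeats every 6 terms and not for any smaller step, so p = 6.

6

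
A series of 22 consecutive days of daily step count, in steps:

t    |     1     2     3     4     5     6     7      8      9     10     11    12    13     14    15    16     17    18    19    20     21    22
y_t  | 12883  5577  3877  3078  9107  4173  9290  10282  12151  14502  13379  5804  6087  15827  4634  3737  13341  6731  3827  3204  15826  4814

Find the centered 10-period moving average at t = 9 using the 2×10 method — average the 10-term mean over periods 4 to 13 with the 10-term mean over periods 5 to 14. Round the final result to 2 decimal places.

Sum over 4–13: 3078 + 9107 + 4173 + 9290 + 10282 + 12151 + 14502 + 13379 + 5804 + 6087 = 87853
Sum over 5–14: 9107 + 4173 + 9290 + 10282 + 12151 + 14502 + 13379 + 5804 + 6087 + 15827 = 100602
CMA at t=9 = (87853 + 100602) / (2·10) = 188455 / 20 = 9422.75

9422.75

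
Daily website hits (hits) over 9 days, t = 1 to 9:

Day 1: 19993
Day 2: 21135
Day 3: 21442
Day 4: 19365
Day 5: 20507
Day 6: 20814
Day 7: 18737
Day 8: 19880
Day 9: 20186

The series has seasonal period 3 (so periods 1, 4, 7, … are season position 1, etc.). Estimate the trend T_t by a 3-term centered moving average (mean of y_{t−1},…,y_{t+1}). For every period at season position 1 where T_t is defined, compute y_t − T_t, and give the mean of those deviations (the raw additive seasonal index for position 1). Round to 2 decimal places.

-1073.17

Season position 1 occurs at t = 4, 7 (where T_t is defined).
t=4: T_4 = 20438.0000; y_4 − T_4 = 19365 − 20438.0000 = -1073.0000
t=7: T_7 = 19810.3333; y_7 − T_7 = 18737 − 19810.3333 = -1073.3333
Mean deviation: (-1073.0000 + -1073.3333) / 2 = -1073.17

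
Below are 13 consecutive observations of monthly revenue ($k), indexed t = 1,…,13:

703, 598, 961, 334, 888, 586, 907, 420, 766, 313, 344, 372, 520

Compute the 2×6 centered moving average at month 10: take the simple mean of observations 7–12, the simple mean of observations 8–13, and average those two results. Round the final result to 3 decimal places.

488.083

Sum over 7–12: 907 + 420 + 766 + 313 + 344 + 372 = 3122
Sum over 8–13: 420 + 766 + 313 + 344 + 372 + 520 = 2735
CMA at t=10 = (3122 + 2735) / (2·6) = 5857 / 12 = 488.083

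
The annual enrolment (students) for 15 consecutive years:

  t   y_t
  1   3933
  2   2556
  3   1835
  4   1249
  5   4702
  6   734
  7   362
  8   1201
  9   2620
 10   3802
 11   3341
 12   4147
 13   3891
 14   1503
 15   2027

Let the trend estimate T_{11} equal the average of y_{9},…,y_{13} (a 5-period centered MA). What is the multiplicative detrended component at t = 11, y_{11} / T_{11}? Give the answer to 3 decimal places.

0.938

Trend T_11 = (2620 + 3802 + 3341 + 4147 + 3891) / 5 = 17801/5 = 3560.20000
Ratio to trend: 3341 / 3560.20000 = 0.938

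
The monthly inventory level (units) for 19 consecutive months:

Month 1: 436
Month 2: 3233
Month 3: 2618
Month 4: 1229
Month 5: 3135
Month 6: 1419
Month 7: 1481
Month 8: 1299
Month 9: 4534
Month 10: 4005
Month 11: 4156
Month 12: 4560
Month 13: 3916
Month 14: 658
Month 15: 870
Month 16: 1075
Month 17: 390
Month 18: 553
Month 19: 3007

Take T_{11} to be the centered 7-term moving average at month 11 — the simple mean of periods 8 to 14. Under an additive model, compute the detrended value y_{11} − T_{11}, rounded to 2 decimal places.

Trend T_11 = (1299 + 4534 + 4005 + 4156 + 4560 + 3916 + 658) / 7 = 23128/7 = 3304.0000
Detrended value: 4156 − 3304.0000 = 852.00

852.00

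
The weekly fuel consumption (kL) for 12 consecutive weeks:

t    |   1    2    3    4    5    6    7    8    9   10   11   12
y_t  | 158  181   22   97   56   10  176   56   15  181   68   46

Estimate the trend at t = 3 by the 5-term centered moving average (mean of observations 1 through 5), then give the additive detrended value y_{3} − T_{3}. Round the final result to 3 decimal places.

Trend T_3 = (158 + 181 + 22 + 97 + 56) / 5 = 514/5 = 102.80000
Detrended value: 22 − 102.80000 = -80.800

-80.800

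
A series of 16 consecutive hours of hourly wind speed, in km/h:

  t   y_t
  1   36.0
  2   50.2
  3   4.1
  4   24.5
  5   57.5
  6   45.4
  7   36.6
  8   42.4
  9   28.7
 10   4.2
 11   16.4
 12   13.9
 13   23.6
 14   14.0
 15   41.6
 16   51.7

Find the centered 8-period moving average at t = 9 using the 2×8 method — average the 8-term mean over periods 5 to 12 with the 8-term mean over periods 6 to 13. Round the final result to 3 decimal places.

Sum over 5–12: 57.5 + 45.4 + 36.6 + 42.4 + 28.7 + 4.2 + 16.4 + 13.9 = 245.1
Sum over 6–13: 45.4 + 36.6 + 42.4 + 28.7 + 4.2 + 16.4 + 13.9 + 23.6 = 211.2
CMA at t=9 = (245.1 + 211.2) / (2·8) = 456.3 / 16 = 28.519

28.519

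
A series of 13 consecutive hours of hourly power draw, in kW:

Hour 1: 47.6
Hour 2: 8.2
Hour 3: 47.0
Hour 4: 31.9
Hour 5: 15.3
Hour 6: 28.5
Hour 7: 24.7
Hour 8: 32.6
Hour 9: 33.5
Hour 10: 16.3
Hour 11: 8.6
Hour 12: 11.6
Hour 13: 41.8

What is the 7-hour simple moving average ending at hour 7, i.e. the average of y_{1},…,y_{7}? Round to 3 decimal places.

29.029

Sum of periods 1–7: 47.6 + 8.2 + 47.0 + 31.9 + 15.3 + 28.5 + 24.7 = 203.2
Divide by 7: 203.2 / 7 = 29.029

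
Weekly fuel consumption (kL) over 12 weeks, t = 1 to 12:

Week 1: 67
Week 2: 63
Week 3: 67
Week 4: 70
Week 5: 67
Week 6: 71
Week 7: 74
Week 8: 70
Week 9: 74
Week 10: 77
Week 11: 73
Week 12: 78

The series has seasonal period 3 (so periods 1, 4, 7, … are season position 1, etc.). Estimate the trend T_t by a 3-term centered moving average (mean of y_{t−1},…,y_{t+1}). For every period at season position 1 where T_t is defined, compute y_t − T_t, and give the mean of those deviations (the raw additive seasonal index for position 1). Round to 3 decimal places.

2.222

Season position 1 occurs at t = 4, 7, 10 (where T_t is defined).
t=4: T_4 = 68.00000; y_4 − T_4 = 70 − 68.00000 = 2.00000
t=7: T_7 = 71.66667; y_7 − T_7 = 74 − 71.66667 = 2.33333
t=10: T_10 = 74.66667; y_10 − T_10 = 77 − 74.66667 = 2.33333
Mean deviation: (2.00000 + 2.33333 + 2.33333) / 3 = 2.222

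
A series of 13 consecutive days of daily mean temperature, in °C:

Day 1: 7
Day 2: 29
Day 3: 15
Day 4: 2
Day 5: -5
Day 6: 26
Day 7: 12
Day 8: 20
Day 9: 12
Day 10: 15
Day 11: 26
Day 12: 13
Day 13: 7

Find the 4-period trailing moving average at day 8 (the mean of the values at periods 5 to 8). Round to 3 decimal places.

Sum of periods 5–8: (-5) + 26 + 12 + 20 = 53
Divide by 4: 53 / 4 = 13.250

13.250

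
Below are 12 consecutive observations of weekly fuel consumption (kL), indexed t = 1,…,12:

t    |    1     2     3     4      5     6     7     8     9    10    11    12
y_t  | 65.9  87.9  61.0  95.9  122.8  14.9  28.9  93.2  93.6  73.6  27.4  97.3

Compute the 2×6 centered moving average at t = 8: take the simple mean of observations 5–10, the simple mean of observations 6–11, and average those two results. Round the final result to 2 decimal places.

63.22

Sum over 5–10: 122.8 + 14.9 + 28.9 + 93.2 + 93.6 + 73.6 = 427.0
Sum over 6–11: 14.9 + 28.9 + 93.2 + 93.6 + 73.6 + 27.4 = 331.6
CMA at t=8 = (427.0 + 331.6) / (2·6) = 758.6 / 12 = 63.22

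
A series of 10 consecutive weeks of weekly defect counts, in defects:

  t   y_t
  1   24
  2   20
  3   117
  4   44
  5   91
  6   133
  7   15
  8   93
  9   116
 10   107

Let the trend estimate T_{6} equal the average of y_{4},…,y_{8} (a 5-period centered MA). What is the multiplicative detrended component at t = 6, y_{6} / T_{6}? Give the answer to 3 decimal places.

1.769

Trend T_6 = (44 + 91 + 133 + 15 + 93) / 5 = 376/5 = 75.20000
Ratio to trend: 133 / 75.20000 = 1.769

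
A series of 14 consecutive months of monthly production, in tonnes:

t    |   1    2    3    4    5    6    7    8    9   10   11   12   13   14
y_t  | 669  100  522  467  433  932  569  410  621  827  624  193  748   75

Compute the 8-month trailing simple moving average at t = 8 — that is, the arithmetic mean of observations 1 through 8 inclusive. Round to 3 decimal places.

512.750

Sum of periods 1–8: 669 + 100 + 522 + 467 + 433 + 932 + 569 + 410 = 4102
Divide by 8: 4102 / 8 = 512.750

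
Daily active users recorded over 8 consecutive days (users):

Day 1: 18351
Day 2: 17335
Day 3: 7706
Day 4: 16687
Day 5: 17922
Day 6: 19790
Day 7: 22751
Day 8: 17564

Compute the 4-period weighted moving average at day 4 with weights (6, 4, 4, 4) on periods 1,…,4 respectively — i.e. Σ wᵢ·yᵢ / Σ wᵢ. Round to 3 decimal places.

15389.889

Weighted sum: 6·18351 + 4·17335 + 4·7706 + 4·16687 = 110106 + 69340 + 30824 + 66748 = 277018
Weight total: 6 + 4 + 4 + 4 = 18
WMA = 277018 / 18 = 15389.889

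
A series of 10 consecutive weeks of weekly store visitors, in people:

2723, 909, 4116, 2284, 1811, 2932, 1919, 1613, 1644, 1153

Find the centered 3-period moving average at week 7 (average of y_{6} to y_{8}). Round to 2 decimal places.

2154.67

Sum of periods 6–8: 2932 + 1919 + 1613 = 6464
Divide by 3: 6464 / 3 = 2154.67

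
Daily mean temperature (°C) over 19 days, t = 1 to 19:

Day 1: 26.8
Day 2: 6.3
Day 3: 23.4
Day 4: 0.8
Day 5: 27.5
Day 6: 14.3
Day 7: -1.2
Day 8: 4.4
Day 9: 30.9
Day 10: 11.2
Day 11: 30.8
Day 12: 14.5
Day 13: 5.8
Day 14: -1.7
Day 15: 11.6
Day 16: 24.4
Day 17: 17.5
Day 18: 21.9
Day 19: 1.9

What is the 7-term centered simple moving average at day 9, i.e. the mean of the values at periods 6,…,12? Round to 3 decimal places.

Sum of periods 6–12: 14.3 + (-1.2) + 4.4 + 30.9 + 11.2 + 30.8 + 14.5 = 104.9
Divide by 7: 104.9 / 7 = 14.986

14.986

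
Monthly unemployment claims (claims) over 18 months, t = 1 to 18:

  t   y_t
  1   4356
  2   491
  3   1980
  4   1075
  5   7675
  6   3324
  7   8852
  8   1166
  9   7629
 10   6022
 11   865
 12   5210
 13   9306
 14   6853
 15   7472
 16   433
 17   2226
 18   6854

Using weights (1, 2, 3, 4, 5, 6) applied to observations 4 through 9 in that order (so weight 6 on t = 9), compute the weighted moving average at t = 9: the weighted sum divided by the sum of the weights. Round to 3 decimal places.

Weighted sum: 1·1075 + 2·7675 + 3·3324 + 4·8852 + 5·1166 + 6·7629 = 1075 + 15350 + 9972 + 35408 + 5830 + 45774 = 113409
Weight total: 1 + 2 + 3 + 4 + 5 + 6 = 21
WMA = 113409 / 21 = 5400.429

5400.429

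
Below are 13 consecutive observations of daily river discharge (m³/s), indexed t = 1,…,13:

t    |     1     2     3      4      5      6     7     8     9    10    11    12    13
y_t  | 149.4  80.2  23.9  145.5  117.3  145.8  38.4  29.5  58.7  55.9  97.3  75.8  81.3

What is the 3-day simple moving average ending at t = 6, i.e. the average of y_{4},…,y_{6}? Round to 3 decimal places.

136.200

Sum of periods 4–6: 145.5 + 117.3 + 145.8 = 408.6
Divide by 3: 408.6 / 3 = 136.200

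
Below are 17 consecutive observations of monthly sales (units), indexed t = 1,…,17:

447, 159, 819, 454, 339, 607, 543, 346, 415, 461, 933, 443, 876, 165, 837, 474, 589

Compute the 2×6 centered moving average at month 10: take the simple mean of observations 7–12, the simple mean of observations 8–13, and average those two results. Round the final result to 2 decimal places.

Sum over 7–12: 543 + 346 + 415 + 461 + 933 + 443 = 3141
Sum over 8–13: 346 + 415 + 461 + 933 + 443 + 876 = 3474
CMA at t=10 = (3141 + 3474) / (2·6) = 6615 / 12 = 551.25

551.25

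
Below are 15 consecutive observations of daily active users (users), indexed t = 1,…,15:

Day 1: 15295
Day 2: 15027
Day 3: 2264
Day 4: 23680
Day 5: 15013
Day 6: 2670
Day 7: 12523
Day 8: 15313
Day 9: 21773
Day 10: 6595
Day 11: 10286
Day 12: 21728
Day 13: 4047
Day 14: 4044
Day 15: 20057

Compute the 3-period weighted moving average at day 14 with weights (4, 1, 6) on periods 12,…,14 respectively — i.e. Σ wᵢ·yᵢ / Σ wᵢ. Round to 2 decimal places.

10474.82

Weighted sum: 4·21728 + 1·4047 + 6·4044 = 86912 + 4047 + 24264 = 115223
Weight total: 4 + 1 + 6 = 11
WMA = 115223 / 11 = 10474.82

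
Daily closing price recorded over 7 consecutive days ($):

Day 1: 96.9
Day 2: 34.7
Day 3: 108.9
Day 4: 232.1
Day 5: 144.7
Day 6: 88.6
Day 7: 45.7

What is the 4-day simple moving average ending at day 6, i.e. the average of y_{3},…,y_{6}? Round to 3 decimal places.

Sum of periods 3–6: 108.9 + 232.1 + 144.7 + 88.6 = 574.3
Divide by 4: 574.3 / 4 = 143.575

143.575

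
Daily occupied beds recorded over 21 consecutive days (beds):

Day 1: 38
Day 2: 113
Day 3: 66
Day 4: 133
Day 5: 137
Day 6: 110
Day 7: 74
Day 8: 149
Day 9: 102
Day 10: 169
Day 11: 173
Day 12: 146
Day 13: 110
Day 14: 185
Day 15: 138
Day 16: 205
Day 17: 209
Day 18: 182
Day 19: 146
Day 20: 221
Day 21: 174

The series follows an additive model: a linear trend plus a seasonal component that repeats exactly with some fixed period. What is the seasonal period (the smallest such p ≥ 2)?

First differences y_{t+1} − y_t: 75, -47, 67, 4, -27, -36, 75, -47, 67, 4, -27, -36, 75, -47, …
The difference pattern repeats every 6 terms and not for any smaller step, so p = 6.

6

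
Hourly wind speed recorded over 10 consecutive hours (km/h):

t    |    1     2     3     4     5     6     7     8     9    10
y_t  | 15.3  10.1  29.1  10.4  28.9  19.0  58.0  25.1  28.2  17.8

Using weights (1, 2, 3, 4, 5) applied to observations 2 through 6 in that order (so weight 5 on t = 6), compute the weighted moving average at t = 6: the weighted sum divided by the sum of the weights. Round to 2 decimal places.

20.67

Weighted sum: 1·10.1 + 2·29.1 + 3·10.4 + 4·28.9 + 5·19.0 = 10.1 + 58.2 + 31.2 + 115.6 + 95.0 = 310.1
Weight total: 1 + 2 + 3 + 4 + 5 = 15
WMA = 310.1 / 15 = 20.67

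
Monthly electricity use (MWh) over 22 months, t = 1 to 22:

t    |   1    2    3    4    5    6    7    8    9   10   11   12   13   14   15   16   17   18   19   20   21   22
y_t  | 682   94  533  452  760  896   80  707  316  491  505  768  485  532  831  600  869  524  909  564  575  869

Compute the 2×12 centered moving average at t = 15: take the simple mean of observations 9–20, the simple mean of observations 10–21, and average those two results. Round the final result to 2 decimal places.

626.96

Sum over 9–20: 316 + 491 + 505 + 768 + 485 + 532 + 831 + 600 + 869 + 524 + 909 + 564 = 7394
Sum over 10–21: 491 + 505 + 768 + 485 + 532 + 831 + 600 + 869 + 524 + 909 + 564 + 575 = 7653
CMA at t=15 = (7394 + 7653) / (2·12) = 15047 / 24 = 626.96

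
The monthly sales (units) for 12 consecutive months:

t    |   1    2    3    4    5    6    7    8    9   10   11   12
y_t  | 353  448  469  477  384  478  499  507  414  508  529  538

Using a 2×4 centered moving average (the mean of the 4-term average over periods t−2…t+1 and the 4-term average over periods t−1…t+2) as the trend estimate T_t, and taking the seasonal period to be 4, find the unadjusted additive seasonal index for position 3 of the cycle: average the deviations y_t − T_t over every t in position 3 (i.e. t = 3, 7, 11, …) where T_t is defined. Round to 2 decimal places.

Season position 3 occurs at t = 3, 7 (where T_t is defined).
t=3: T_3 = 440.6250; y_3 − T_3 = 469 − 440.6250 = 28.3750
t=7: T_7 = 470.7500; y_7 − T_7 = 499 − 470.7500 = 28.2500
Mean deviation: (28.3750 + 28.2500) / 2 = 28.31

28.31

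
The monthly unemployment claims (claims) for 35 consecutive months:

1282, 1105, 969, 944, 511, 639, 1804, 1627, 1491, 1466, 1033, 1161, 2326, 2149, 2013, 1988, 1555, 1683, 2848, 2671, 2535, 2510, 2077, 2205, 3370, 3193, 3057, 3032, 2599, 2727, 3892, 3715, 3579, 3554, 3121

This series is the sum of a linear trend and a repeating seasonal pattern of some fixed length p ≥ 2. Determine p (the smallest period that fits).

6

First differences y_{t+1} − y_t: -177, -136, -25, -433, 128, 1165, -177, -136, -25, -433, 128, 1165, -177, -136, …
The difference pattern repeats every 6 terms and not for any smaller step, so p = 6.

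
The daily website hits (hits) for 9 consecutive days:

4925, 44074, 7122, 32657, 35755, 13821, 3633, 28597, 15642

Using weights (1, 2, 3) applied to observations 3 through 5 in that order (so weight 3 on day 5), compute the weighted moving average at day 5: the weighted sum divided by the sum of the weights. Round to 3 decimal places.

Weighted sum: 1·7122 + 2·32657 + 3·35755 = 7122 + 65314 + 107265 = 179701
Weight total: 1 + 2 + 3 = 6
WMA = 179701 / 6 = 29950.167

29950.167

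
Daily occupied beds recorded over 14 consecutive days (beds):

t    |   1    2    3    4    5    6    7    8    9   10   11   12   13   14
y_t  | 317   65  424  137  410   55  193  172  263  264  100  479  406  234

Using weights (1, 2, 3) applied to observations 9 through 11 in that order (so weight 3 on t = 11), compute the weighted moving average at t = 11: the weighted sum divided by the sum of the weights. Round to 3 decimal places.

Weighted sum: 1·263 + 2·264 + 3·100 = 263 + 528 + 300 = 1091
Weight total: 1 + 2 + 3 = 6
WMA = 1091 / 6 = 181.833

181.833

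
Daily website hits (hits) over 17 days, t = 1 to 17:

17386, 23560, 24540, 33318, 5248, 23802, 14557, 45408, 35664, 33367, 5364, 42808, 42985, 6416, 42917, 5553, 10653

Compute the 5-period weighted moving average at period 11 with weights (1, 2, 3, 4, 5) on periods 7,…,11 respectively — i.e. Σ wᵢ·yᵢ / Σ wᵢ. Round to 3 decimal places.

24843.533

Weighted sum: 1·14557 + 2·45408 + 3·35664 + 4·33367 + 5·5364 = 14557 + 90816 + 106992 + 133468 + 26820 = 372653
Weight total: 1 + 2 + 3 + 4 + 5 = 15
WMA = 372653 / 15 = 24843.533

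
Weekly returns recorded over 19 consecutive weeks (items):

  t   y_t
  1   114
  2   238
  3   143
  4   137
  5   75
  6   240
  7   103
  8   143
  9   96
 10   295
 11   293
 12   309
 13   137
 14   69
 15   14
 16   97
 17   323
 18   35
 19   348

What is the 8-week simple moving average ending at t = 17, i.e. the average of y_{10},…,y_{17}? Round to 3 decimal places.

192.125

Sum of periods 10–17: 295 + 293 + 309 + 137 + 69 + 14 + 97 + 323 = 1537
Divide by 8: 1537 / 8 = 192.125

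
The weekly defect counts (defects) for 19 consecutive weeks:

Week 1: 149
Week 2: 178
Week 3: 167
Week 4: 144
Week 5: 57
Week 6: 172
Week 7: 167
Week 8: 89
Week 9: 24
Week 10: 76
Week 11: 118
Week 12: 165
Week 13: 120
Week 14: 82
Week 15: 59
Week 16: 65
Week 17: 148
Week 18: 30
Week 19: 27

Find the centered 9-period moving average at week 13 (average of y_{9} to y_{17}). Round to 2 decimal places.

95.22

Sum of periods 9–17: 24 + 76 + 118 + 165 + 120 + 82 + 59 + 65 + 148 = 857
Divide by 9: 857 / 9 = 95.22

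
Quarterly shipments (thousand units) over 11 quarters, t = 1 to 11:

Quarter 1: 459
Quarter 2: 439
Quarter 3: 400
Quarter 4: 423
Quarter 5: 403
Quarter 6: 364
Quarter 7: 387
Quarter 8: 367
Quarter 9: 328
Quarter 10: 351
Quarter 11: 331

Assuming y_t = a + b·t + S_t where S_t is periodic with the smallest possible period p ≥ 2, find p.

First differences y_{t+1} − y_t: -20, -39, 23, -20, -39, 23, -20, -39, …
The difference pattern repeats every 3 terms and not for any smaller step, so p = 3.

3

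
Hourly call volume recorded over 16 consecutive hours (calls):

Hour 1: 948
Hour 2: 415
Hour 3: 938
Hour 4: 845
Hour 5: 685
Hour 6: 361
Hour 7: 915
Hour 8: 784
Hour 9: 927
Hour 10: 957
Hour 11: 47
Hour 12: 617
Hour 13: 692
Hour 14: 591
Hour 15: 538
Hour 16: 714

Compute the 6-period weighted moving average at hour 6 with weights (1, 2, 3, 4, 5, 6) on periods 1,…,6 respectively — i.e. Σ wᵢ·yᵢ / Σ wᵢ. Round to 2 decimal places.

645.86

Weighted sum: 1·948 + 2·415 + 3·938 + 4·845 + 5·685 + 6·361 = 948 + 830 + 2814 + 3380 + 3425 + 2166 = 13563
Weight total: 1 + 2 + 3 + 4 + 5 + 6 = 21
WMA = 13563 / 21 = 645.86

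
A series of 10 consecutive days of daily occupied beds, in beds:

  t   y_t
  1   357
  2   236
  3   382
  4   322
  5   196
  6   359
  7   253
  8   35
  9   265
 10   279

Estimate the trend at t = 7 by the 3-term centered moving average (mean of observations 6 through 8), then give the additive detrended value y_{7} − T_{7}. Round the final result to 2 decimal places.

Trend T_7 = (359 + 253 + 35) / 3 = 647/3 = 215.6667
Detrended value: 253 − 215.6667 = 37.33

37.33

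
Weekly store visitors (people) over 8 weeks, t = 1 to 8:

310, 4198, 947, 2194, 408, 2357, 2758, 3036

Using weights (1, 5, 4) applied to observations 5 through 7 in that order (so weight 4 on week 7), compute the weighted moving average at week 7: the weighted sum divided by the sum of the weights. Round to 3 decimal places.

Weighted sum: 1·408 + 5·2357 + 4·2758 = 408 + 11785 + 11032 = 23225
Weight total: 1 + 5 + 4 = 10
WMA = 23225 / 10 = 2322.500

2322.500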